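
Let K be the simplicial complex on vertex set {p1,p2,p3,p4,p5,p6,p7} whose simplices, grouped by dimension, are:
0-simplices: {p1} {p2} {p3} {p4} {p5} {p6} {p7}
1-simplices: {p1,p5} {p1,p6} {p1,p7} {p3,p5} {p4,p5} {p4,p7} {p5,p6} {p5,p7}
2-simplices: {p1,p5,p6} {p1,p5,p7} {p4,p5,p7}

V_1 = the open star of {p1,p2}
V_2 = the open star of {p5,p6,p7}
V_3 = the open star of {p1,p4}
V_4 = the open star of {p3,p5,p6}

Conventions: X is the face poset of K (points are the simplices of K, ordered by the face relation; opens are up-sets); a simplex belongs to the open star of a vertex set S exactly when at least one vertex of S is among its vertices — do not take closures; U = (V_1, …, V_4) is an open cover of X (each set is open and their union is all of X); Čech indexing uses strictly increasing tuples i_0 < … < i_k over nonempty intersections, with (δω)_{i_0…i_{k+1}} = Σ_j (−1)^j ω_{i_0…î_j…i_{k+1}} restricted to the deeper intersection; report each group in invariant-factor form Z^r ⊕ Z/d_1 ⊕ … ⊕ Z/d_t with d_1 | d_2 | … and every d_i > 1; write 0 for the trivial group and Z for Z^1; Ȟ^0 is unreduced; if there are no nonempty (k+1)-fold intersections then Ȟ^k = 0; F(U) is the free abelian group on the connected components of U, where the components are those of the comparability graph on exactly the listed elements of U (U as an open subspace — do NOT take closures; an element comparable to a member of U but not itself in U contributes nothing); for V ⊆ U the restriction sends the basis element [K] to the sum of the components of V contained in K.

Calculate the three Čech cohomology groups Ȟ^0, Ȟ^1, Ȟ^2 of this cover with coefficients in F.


intersection data:
  V1={{p1},{p2},{p1,p5},{p1,p6},{p1,p7},{p1,p5,p6},{p1,p5,p7}} V2={{p5},{p6},{p7},{p1,p5},{p1,p6},{p1,p7},{p3,p5},{p4,p5},{p4,p7},{p5,p6},{p5,p7},{p1,p5,p6},{p1,p5,p7},{p4,p5,p7}} V3={{p1},{p4},{p1,p5},{p1,p6},{p1,p7},{p4,p5},{p4,p7},{p1,p5,p6},{p1,p5,p7},{p4,p5,p7}} V4={{p3},{p5},{p6},{p1,p5},{p1,p6},{p3,p5},{p4,p5},{p5,p6},{p5,p7},{p1,p5,p6},{p1,p5,p7},{p4,p5,p7}}
  V12={{p1,p5},{p1,p6},{p1,p7},{p1,p5,p6},{p1,p5,p7}} V13={{p1},{p1,p5},{p1,p6},{p1,p7},{p1,p5,p6},{p1,p5,p7}} V14={{p1,p5},{p1,p6},{p1,p5,p6},{p1,p5,p7}} V23={{p1,p5},{p1,p6},{p1,p7},{p4,p5},{p4,p7},{p1,p5,p6},{p1,p5,p7},{p4,p5,p7}} V24={{p5},{p6},{p1,p5},{p1,p6},{p3,p5},{p4,p5},{p5,p6},{p5,p7},{p1,p5,p6},{p1,p5,p7},{p4,p5,p7}} V34={{p1,p5},{p1,p6},{p4,p5},{p1,p5,p6},{p1,p5,p7},{p4,p5,p7}}
  V123={{p1,p5},{p1,p6},{p1,p7},{p1,p5,p6},{p1,p5,p7}} V124={{p1,p5},{p1,p6},{p1,p5,p6},{p1,p5,p7}} V134={{p1,p5},{p1,p6},{p1,p5,p6},{p1,p5,p7}} V234={{p1,p5},{p1,p6},{p4,p5},{p1,p5,p6},{p1,p5,p7},{p4,p5,p7}}
  V1234={{p1,p5},{p1,p6},{p1,p5,p6},{p1,p5,p7}}
components per intersection:
  V1: {{p1},{p1,p5},{p1,p6},{p1,p7},{p1,p5,p6},{p1,p5,p7}} {{p2}}
  V2: {{p5},{p6},{p7},{p1,p5},{p1,p6},{p1,p7},{p3,p5},{p4,p5},{p4,p7},{p5,p6},{p5,p7},{p1,p5,p6},{p1,p5,p7},{p4,p5,p7}}
  V3: {{p1},{p1,p5},{p1,p6},{p1,p7},{p1,p5,p6},{p1,p5,p7}} {{p4},{p4,p5},{p4,p7},{p4,p5,p7}}
  V4: {{p3},{p5},{p6},{p1,p5},{p1,p6},{p3,p5},{p4,p5},{p5,p6},{p5,p7},{p1,p5,p6},{p1,p5,p7},{p4,p5,p7}}
  V12: {{p1,p5},{p1,p6},{p1,p7},{p1,p5,p6},{p1,p5,p7}}
  V13: {{p1},{p1,p5},{p1,p6},{p1,p7},{p1,p5,p6},{p1,p5,p7}}
  V14: {{p1,p5},{p1,p6},{p1,p5,p6},{p1,p5,p7}}
  V23: {{p1,p5},{p1,p6},{p1,p7},{p1,p5,p6},{p1,p5,p7}} {{p4,p5},{p4,p7},{p4,p5,p7}}
  V24: {{p5},{p6},{p1,p5},{p1,p6},{p3,p5},{p4,p5},{p5,p6},{p5,p7},{p1,p5,p6},{p1,p5,p7},{p4,p5,p7}}
  V34: {{p1,p5},{p1,p6},{p1,p5,p6},{p1,p5,p7}} {{p4,p5},{p4,p5,p7}}
  V123: {{p1,p5},{p1,p6},{p1,p7},{p1,p5,p6},{p1,p5,p7}}
  V124: {{p1,p5},{p1,p6},{p1,p5,p6},{p1,p5,p7}}
  V134: {{p1,p5},{p1,p6},{p1,p5,p6},{p1,p5,p7}}
  V234: {{p1,p5},{p1,p6},{p1,p5,p6},{p1,p5,p7}} {{p4,p5},{p4,p5,p7}}
  V1234: {{p1,p5},{p1,p6},{p1,p5,p6},{p1,p5,p7}}
C dims 6,8,5,1; δ0: rk 4, SNF 1^4; δ1: rk 4, SNF 1^4; δ2: rk 1, SNF 1^1
Ȟ^0 = (6 − 4) − 0 = 2, so Ȟ^0 ≅ Z^2
Ȟ^1 = (8 − 4) − 4 = 0, so Ȟ^1 ≅ 0
Ȟ^2 = (5 − 1) − 4 = 0, so Ȟ^2 ≅ 0

Ȟ^0(U;F) ≅ Z^2, Ȟ^1(U;F) ≅ 0, Ȟ^2(U;F) ≅ 0


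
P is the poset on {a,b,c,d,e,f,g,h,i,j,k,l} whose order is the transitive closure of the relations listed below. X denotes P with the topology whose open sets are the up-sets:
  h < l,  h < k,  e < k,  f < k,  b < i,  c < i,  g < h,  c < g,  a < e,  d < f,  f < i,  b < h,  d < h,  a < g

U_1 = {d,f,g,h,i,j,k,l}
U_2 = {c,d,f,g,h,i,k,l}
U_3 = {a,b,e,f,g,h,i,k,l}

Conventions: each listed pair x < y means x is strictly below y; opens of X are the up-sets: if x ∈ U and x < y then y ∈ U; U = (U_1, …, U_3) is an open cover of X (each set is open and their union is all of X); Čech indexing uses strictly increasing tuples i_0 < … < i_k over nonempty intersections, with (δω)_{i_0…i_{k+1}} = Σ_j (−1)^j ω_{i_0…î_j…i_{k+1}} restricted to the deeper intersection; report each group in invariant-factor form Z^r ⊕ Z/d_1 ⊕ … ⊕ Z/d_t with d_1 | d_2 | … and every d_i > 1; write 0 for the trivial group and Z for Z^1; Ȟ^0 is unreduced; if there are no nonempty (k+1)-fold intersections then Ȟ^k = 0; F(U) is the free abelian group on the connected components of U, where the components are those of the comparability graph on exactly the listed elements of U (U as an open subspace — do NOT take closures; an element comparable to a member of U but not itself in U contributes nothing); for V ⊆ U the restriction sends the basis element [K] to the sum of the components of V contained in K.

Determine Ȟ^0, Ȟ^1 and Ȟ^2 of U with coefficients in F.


nerve of the cover:
  U12={d,f,g,h,i,k,l} U13={f,g,h,i,k,l} U23={f,g,h,i,k,l}
  U123={f,g,h,i,k,l}
components per intersection:
  U1: {d,f,g,h,i,k,l} {j}
  U2: {c,d,f,g,h,i,k,l}
  U3: {a,b,e,f,g,h,i,k,l}
  U12: {d,f,g,h,i,k,l}
  U13: {f,g,h,i,k,l}
  U23: {f,g,h,i,k,l}
  U123: {f,g,h,i,k,l}
C dims 4,3,1; δ0: rk 2, SNF 1^2; δ1: rk 1, SNF 1^1
Ȟ^0 = (4 − 2) − 0 = 2, so Ȟ^0 ≅ Z^2
Ȟ^1 = (3 − 1) − 2 = 0, so Ȟ^1 ≅ 0
Ȟ^2 = (1 − 0) − 1 = 0, so Ȟ^2 ≅ 0

Ȟ^0 ≅ Z^2,  Ȟ^1 ≅ 0,  Ȟ^2 ≅ 0


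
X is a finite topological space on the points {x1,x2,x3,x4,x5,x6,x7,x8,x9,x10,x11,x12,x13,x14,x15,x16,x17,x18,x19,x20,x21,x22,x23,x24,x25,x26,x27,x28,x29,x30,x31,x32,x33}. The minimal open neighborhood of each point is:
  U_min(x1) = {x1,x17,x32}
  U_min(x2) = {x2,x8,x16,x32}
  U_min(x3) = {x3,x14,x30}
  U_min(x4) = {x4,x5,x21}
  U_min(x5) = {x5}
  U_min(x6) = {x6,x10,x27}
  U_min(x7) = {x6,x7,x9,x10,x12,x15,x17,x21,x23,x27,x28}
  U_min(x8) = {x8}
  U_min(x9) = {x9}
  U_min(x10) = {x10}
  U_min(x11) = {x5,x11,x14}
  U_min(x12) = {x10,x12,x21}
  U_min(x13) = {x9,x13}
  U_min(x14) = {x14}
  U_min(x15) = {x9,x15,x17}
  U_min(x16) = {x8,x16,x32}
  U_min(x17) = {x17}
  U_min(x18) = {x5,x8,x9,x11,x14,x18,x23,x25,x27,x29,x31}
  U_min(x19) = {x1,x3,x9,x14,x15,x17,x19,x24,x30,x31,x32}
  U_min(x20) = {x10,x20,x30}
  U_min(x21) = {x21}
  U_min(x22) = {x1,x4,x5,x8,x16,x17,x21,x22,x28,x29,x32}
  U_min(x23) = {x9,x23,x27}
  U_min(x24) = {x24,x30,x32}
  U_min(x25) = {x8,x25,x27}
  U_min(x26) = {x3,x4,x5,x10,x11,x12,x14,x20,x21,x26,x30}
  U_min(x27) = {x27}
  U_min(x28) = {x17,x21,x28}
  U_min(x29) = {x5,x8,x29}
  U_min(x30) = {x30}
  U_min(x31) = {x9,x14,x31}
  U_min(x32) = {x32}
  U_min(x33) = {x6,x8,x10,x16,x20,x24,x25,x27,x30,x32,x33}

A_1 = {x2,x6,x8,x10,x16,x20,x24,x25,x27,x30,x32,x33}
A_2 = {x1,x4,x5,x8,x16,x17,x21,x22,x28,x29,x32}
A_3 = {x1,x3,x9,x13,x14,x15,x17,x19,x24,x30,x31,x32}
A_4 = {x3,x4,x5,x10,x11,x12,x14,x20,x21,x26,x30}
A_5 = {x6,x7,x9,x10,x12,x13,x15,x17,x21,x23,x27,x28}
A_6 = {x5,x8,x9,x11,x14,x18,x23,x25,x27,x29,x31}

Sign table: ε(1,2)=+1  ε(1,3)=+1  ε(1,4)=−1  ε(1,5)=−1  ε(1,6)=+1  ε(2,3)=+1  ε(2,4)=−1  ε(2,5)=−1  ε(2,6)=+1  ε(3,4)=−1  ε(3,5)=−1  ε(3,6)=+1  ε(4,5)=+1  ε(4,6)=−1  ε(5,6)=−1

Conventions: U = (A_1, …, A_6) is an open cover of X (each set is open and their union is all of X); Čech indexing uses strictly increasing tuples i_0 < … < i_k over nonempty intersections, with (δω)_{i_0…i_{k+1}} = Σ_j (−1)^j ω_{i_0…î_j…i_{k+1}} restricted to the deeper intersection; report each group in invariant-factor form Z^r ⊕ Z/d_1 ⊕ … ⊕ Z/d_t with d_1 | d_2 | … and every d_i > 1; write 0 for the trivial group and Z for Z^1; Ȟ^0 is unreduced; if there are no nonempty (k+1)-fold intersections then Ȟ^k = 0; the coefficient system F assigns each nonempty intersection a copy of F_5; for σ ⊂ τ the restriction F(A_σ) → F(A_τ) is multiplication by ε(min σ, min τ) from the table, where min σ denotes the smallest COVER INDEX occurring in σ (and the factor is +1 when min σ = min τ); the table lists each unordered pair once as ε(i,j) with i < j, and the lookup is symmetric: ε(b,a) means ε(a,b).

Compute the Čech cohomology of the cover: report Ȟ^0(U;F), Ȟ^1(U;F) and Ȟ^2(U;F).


Ȟ^0 ≅ Z/5; Ȟ^1 ≅ 0; Ȟ^2 ≅ 0

nonempty overlaps:
  A12={x8,x16,x32} A13={x24,x30,x32} A14={x10,x20,x30} A15={x6,x10,x27} A16={x8,x25,x27} A23={x1,x17,x32} A24={x4,x5,x21} A25={x17,x21,x28} A26={x5,x8,x29} A34={x3,x14,x30} A35={x9,x13,x15,x17} A36={x9,x14,x31} A45={x10,x12,x21} A46={x5,x11,x14} A56={x9,x23,x27}
  A123={x32} A126={x8} A134={x30} A145={x10} A156={x27} A235={x17} A245={x21} A246={x5} A346={x14} A356={x9}
C dims 6,15,10; δ0: rk_F5 5; δ1: rk_F5 10
degree 0: 6−5−0 = 1 → Ȟ^0 ≅ Z/5
degree 1: 15−10−5 = 0 → Ȟ^1 ≅ 0
degree 2: 10−0−10 = 0 → Ȟ^2 ≅ 0


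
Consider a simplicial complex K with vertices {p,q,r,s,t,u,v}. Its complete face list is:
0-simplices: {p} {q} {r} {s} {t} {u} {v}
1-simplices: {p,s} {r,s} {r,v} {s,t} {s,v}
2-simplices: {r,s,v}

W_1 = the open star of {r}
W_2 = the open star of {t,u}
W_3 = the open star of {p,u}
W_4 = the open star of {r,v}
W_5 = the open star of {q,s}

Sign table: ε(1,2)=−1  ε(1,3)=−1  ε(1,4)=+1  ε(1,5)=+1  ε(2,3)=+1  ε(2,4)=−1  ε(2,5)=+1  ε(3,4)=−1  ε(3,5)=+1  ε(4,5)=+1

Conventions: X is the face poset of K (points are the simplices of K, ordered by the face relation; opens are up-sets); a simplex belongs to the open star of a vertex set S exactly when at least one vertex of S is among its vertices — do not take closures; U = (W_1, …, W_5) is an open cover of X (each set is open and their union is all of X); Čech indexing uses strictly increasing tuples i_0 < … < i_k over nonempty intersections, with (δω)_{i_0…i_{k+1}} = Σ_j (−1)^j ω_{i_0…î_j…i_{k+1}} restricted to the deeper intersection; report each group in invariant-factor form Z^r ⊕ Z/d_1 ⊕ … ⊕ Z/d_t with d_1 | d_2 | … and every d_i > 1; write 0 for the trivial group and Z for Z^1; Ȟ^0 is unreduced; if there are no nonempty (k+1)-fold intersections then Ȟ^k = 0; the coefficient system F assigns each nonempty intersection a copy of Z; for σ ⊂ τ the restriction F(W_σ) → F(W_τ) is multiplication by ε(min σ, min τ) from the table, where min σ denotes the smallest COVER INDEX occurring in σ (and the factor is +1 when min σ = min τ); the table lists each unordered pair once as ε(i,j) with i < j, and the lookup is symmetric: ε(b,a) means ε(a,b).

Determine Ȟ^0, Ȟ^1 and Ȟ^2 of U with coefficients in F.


Ȟ^0 ≅ Z; Ȟ^1 ≅ Z; Ȟ^2 ≅ 0

nonempty intersections:
  W1={{r},{r,s},{r,v},{r,s,v}} W2={{t},{u},{s,t}} W3={{p},{u},{p,s}} W4={{r},{v},{r,s},{r,v},{s,v},{r,s,v}} W5={{q},{s},{p,s},{r,s},{s,t},{s,v},{r,s,v}}
  W14={{r},{r,s},{r,v},{r,s,v}} W15={{r,s},{r,s,v}} W23={{u}} W25={{s,t}} W35={{p,s}} W45={{r,s},{s,v},{r,s,v}}
  W145={{r,s},{r,s,v}}
C dims 5,6,1; δ0: rk 4, SNF 1^4; δ1: rk 1, SNF 1^1
Ȟ^0: (5−4)−0=1 ⇒ Z
Ȟ^1: (6−1)−4=1 ⇒ Z
Ȟ^2: (1−0)−1=0 ⇒ 0


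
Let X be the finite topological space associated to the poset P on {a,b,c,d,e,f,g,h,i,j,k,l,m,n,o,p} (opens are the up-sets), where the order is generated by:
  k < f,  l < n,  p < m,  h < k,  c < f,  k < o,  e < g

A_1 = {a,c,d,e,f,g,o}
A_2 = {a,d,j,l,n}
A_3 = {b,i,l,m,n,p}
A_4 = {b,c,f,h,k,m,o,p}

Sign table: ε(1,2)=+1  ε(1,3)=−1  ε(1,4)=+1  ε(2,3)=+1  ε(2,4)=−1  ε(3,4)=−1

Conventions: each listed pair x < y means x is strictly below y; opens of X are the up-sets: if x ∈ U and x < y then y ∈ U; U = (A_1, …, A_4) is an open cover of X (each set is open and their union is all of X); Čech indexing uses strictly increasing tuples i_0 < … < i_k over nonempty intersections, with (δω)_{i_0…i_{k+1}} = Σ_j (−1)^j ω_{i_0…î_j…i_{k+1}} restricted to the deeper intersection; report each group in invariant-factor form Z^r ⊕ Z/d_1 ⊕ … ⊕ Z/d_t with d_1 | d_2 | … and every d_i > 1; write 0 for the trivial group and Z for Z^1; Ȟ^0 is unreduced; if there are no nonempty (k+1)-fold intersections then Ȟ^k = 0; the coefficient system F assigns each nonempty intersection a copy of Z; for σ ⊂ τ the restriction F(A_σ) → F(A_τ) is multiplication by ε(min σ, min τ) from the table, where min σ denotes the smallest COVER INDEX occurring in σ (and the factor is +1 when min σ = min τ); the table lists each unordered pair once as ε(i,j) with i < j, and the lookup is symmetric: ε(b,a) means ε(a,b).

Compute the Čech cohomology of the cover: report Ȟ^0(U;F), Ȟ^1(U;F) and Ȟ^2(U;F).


Ȟ^0(U;F) ≅ 0, Ȟ^1(U;F) ≅ Z/2 and Ȟ^2(U;F) ≅ 0

nerve simplices:
  A12={a,d} A14={c,f,o} A23={l,n} A34={b,m,p}
C dims 4,4; δ0: rk 4, SNF 1^3·2
degree 0: 4−4−0 = 0 → Ȟ^0 ≅ 0
degree 1: 4−0−4 = 0 plus torsion [2] → Ȟ^1 ≅ Z/2
degree 2: 0−0−0 = 0 → Ȟ^2 ≅ 0


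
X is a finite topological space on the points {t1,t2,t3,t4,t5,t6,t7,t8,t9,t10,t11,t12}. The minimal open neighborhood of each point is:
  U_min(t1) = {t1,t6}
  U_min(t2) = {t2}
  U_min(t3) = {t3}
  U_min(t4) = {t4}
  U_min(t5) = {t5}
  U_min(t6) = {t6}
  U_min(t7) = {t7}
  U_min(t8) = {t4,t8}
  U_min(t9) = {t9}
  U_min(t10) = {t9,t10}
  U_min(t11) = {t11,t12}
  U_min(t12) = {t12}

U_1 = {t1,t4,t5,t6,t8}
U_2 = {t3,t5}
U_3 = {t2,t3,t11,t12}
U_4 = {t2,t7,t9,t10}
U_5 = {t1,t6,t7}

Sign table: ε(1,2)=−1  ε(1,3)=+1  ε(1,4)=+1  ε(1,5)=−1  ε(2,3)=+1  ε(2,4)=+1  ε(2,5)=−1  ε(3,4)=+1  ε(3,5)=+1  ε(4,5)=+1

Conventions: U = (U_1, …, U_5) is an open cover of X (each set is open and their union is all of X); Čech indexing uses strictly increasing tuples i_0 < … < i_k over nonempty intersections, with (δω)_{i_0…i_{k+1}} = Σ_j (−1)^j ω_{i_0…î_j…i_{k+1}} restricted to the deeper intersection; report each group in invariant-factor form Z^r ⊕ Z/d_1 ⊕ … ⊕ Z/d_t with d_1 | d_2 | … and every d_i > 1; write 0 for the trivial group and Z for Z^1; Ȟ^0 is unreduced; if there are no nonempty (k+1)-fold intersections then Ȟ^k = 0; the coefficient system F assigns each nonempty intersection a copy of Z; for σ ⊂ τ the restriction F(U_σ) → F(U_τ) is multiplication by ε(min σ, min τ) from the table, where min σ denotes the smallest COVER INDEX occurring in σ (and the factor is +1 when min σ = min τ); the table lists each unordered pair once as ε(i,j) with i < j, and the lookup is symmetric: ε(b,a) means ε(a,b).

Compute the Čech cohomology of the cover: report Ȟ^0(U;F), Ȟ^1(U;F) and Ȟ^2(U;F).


cover nerve:
  U12={t5} U15={t1,t6} U23={t3} U34={t2} U45={t7}
C dims 5,5; δ0: rk 4, SNF 1^4
Ȟ^0: (5−4)−0=1 ⇒ Z
Ȟ^1: (5−0)−4=1 ⇒ Z
Ȟ^2: (0−0)−0=0 ⇒ 0

Ȟ^0 ≅ Z, Ȟ^1 ≅ Z and Ȟ^2 ≅ 0


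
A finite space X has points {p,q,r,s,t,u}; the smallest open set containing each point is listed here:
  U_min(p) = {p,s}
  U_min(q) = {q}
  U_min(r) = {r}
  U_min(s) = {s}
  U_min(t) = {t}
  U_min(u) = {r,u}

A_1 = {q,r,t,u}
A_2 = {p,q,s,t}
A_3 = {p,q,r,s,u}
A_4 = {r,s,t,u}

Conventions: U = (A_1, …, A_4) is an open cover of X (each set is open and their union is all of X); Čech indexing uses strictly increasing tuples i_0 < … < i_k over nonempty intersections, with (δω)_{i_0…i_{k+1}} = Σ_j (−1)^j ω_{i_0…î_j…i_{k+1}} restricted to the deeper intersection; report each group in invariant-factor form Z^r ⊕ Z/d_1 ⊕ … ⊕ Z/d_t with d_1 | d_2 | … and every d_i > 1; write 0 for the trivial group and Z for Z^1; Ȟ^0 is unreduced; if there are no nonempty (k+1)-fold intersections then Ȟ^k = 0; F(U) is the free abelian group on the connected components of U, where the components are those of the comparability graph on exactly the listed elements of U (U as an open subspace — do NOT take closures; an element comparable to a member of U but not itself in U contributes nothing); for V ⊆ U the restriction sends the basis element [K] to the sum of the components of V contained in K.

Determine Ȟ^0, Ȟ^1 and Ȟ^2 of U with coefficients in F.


Ȟ^0(U;F) ≅ Z^4, Ȟ^1(U;F) ≅ 0 and Ȟ^2(U;F) ≅ 0

cover nerve:
  A12={q,t} A13={q,r,u} A14={r,t,u} A23={p,q,s} A24={s,t} A34={r,s,u}
  A123={q} A124={t} A134={r,u} A234={s}
components per intersection:
  A1: {q} {r,u} {t}
  A2: {p,s} {q} {t}
  A3: {p,s} {q} {r,u}
  A4: {r,u} {s} {t}
  A12: {q} {t}
  A13: {q} {r,u}
  A14: {r,u} {t}
  A23: {p,s} {q}
  A24: {s} {t}
  A34: {r,u} {s}
  A123: {q}
  A124: {t}
  A134: {r,u}
  A234: {s}
C dims 12,12,4; δ0: rk 8, SNF 1^8; δ1: rk 4, SNF 1^4
Ȟ^0: (12−8)−0=4 ⇒ Z^4
Ȟ^1: (12−4)−8=0 ⇒ 0
Ȟ^2: (4−0)−4=0 ⇒ 0


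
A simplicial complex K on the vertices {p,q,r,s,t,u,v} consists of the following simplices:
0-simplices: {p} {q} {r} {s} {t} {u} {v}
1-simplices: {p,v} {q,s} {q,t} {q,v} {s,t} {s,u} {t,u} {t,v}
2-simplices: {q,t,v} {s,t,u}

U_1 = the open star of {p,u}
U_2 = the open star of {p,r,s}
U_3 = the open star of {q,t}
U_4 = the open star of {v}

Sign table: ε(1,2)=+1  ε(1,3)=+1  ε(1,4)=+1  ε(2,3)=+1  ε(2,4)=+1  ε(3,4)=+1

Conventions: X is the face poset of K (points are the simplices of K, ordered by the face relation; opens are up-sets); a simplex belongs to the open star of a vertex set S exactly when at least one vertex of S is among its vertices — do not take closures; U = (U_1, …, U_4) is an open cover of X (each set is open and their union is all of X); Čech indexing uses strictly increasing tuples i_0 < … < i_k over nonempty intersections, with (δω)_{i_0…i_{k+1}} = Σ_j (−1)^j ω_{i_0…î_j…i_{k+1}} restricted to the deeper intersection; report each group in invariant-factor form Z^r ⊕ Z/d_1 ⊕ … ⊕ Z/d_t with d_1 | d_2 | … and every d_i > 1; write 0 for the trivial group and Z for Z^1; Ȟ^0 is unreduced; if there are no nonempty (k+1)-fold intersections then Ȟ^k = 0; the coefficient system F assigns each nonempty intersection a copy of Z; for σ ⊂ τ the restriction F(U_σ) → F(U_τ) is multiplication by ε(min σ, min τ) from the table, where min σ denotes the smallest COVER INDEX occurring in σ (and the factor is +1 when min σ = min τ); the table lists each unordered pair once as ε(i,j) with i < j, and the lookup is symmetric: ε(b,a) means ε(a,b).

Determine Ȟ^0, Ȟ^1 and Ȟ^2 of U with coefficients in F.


intersection data:
  U1={{p},{u},{p,v},{s,u},{t,u},{s,t,u}} U2={{p},{r},{s},{p,v},{q,s},{s,t},{s,u},{s,t,u}} U3={{q},{t},{q,s},{q,t},{q,v},{s,t},{t,u},{t,v},{q,t,v},{s,t,u}} U4={{v},{p,v},{q,v},{t,v},{q,t,v}}
  U12={{p},{p,v},{s,u},{s,t,u}} U13={{t,u},{s,t,u}} U14={{p,v}} U23={{q,s},{s,t},{s,t,u}} U24={{p,v}} U34={{q,v},{t,v},{q,t,v}}
  U123={{s,t,u}} U124={{p,v}}
C dims 4,6,2; δ0: rk 3, SNF 1^3; δ1: rk 2, SNF 1^2
Ȟ^0 = (4 − 3) − 0 = 1, so Ȟ^0 ≅ Z
Ȟ^1 = (6 − 2) − 3 = 1, so Ȟ^1 ≅ Z
Ȟ^2 = (2 − 0) − 2 = 0, so Ȟ^2 ≅ 0

Ȟ^0 = Z; Ȟ^1 = Z; Ȟ^2 = 0


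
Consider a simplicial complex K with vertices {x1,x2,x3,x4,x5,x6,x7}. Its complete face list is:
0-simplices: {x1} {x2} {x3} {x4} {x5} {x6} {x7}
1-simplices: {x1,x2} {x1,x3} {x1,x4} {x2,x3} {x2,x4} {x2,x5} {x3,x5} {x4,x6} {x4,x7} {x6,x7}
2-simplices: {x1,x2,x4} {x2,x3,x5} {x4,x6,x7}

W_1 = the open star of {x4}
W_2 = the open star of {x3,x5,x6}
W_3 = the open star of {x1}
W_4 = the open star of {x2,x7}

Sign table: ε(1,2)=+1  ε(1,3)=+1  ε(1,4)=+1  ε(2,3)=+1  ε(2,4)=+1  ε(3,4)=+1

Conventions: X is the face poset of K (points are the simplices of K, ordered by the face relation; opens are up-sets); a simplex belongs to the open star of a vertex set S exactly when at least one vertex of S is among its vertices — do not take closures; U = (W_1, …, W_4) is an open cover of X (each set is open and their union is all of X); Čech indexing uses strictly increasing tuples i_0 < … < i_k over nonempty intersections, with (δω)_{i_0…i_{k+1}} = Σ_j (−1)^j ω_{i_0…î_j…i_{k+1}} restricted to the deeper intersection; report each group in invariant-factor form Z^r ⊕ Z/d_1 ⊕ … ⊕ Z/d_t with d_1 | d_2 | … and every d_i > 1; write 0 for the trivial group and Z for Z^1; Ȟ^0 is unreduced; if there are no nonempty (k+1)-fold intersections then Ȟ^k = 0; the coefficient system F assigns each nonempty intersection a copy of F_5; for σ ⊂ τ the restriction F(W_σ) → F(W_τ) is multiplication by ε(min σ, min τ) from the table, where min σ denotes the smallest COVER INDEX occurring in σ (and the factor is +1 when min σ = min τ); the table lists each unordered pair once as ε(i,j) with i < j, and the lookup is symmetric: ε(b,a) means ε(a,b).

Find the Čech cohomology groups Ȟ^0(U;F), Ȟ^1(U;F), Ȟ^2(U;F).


Ȟ^0 ≅ Z/5,  Ȟ^1 ≅ Z/5,  Ȟ^2 ≅ 0

nonempty intersections:
  W1={{x4},{x1,x4},{x2,x4},{x4,x6},{x4,x7},{x1,x2,x4},{x4,x6,x7}} W2={{x3},{x5},{x6},{x1,x3},{x2,x3},{x2,x5},{x3,x5},{x4,x6},{x6,x7},{x2,x3,x5},{x4,x6,x7}} W3={{x1},{x1,x2},{x1,x3},{x1,x4},{x1,x2,x4}} W4={{x2},{x7},{x1,x2},{x2,x3},{x2,x4},{x2,x5},{x4,x7},{x6,x7},{x1,x2,x4},{x2,x3,x5},{x4,x6,x7}}
  W12={{x4,x6},{x4,x6,x7}} W13={{x1,x4},{x1,x2,x4}} W14={{x2,x4},{x4,x7},{x1,x2,x4},{x4,x6,x7}} W23={{x1,x3}} W24={{x2,x3},{x2,x5},{x6,x7},{x2,x3,x5},{x4,x6,x7}} W34={{x1,x2},{x1,x2,x4}}
  W124={{x4,x6,x7}} W134={{x1,x2,x4}}
C dims 4,6,2; δ0: rk_F5 3; δ1: rk_F5 2
Ȟ^0: (4−3)−0=1 ⇒ Z/5
Ȟ^1: (6−2)−3=1 ⇒ Z/5
Ȟ^2: (2−0)−2=0 ⇒ 0


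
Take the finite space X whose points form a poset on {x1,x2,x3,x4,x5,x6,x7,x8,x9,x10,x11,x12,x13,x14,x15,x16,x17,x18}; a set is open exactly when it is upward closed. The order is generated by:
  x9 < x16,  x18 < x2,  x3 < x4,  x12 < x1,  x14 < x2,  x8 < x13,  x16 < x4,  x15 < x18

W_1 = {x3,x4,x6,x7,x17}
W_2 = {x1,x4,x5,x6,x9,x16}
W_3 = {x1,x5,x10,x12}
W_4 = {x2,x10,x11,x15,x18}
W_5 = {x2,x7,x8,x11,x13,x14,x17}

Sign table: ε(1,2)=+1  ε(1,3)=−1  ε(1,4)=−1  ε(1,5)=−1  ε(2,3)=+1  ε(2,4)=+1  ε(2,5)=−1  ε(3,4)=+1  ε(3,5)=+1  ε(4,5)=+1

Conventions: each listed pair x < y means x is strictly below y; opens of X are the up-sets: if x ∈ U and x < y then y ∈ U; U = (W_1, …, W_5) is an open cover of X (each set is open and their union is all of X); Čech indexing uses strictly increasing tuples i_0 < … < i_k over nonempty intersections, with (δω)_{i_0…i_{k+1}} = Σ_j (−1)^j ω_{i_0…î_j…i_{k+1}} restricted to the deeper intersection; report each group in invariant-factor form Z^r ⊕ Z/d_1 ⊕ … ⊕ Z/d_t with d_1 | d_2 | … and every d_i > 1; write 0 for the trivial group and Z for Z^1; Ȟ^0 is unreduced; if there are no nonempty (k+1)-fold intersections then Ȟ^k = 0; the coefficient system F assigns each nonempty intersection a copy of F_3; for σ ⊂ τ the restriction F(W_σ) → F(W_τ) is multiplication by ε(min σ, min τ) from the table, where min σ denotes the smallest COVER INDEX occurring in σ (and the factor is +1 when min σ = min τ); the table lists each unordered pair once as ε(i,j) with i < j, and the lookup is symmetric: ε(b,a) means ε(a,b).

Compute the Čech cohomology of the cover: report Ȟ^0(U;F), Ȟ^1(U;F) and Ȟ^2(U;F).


nonempty overlaps:
  W12={x4,x6} W15={x7,x17} W23={x1,x5} W34={x10} W45={x2,x11}
C dims 5,5; δ0: rk_F3 5
degree 0: 5−5−0 = 0 → Ȟ^0 ≅ 0
degree 1: 5−0−5 = 0 → Ȟ^1 ≅ 0
degree 2: 0−0−0 = 0 → Ȟ^2 ≅ 0

Ȟ^0 ≅ 0, Ȟ^1 ≅ 0 and Ȟ^2 ≅ 0


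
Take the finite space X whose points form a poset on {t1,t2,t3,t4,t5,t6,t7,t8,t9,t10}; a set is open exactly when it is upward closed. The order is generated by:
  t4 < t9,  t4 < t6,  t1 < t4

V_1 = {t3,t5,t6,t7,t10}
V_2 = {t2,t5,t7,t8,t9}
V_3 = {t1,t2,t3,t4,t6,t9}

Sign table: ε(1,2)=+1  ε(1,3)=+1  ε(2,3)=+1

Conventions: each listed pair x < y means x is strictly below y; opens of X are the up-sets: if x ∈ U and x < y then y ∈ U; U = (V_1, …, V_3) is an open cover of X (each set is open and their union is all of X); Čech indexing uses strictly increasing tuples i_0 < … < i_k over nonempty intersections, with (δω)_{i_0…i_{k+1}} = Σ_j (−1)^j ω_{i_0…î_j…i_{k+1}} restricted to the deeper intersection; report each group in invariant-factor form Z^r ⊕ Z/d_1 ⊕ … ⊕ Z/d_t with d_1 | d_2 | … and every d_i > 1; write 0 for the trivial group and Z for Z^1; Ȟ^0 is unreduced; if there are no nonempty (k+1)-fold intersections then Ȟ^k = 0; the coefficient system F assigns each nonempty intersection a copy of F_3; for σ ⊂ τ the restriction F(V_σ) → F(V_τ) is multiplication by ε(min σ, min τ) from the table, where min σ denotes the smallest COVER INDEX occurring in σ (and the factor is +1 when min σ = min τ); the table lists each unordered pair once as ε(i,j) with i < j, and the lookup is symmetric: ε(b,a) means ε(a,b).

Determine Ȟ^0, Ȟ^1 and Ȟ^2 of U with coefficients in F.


Ȟ^0(U;F) ≅ Z/3,  Ȟ^1(U;F) ≅ Z/3,  Ȟ^2(U;F) ≅ 0

nerve of the cover:
  V12={t5,t7} V13={t3,t6} V23={t2,t9}
C dims 3,3; δ0: rk_F3 2
Ȟ^0 = (3 − 2) − 0 = 1, so Ȟ^0 ≅ Z/3
Ȟ^1 = (3 − 0) − 2 = 1, so Ȟ^1 ≅ Z/3
Ȟ^2 = (0 − 0) − 0 = 0, so Ȟ^2 ≅ 0


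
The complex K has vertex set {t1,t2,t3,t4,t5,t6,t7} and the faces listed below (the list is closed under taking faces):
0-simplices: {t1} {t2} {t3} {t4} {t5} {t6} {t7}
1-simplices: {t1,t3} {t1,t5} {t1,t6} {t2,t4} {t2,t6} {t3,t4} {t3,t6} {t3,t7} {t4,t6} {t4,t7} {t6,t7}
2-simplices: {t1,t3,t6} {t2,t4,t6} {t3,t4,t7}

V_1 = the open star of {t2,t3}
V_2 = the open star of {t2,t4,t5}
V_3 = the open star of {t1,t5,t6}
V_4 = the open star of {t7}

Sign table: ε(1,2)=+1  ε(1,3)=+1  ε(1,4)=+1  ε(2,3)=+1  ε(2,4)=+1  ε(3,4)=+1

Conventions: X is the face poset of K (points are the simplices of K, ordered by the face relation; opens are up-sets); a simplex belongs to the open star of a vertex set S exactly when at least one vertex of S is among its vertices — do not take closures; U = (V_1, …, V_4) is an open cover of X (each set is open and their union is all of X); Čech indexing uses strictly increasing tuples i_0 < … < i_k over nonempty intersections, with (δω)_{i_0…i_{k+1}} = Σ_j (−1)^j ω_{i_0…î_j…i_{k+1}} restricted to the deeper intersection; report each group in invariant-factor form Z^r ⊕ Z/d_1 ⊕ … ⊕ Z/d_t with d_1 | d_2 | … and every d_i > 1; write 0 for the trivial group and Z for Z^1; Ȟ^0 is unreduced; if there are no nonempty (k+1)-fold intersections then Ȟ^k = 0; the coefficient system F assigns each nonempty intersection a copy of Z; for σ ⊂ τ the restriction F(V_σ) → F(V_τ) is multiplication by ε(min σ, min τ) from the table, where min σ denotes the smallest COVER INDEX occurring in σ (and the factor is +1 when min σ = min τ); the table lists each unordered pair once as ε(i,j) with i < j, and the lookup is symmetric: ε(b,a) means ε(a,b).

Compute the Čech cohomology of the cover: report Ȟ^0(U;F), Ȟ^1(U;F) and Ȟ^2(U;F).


Ȟ^0 = Z, Ȟ^1 = Z, Ȟ^2 = 0

cover nerve:
  V1={{t2},{t3},{t1,t3},{t2,t4},{t2,t6},{t3,t4},{t3,t6},{t3,t7},{t1,t3,t6},{t2,t4,t6},{t3,t4,t7}} V2={{t2},{t4},{t5},{t1,t5},{t2,t4},{t2,t6},{t3,t4},{t4,t6},{t4,t7},{t2,t4,t6},{t3,t4,t7}} V3={{t1},{t5},{t6},{t1,t3},{t1,t5},{t1,t6},{t2,t6},{t3,t6},{t4,t6},{t6,t7},{t1,t3,t6},{t2,t4,t6}} V4={{t7},{t3,t7},{t4,t7},{t6,t7},{t3,t4,t7}}
  V12={{t2},{t2,t4},{t2,t6},{t3,t4},{t2,t4,t6},{t3,t4,t7}} V13={{t1,t3},{t2,t6},{t3,t6},{t1,t3,t6},{t2,t4,t6}} V14={{t3,t7},{t3,t4,t7}} V23={{t5},{t1,t5},{t2,t6},{t4,t6},{t2,t4,t6}} V24={{t4,t7},{t3,t4,t7}} V34={{t6,t7}}
  V123={{t2,t6},{t2,t4,t6}} V124={{t3,t4,t7}}
C dims 4,6,2; δ0: rk 3, SNF 1^3; δ1: rk 2, SNF 1^2
Ȟ^0: (4−3)−0=1 ⇒ Z
Ȟ^1: (6−2)−3=1 ⇒ Z
Ȟ^2: (2−0)−2=0 ⇒ 0


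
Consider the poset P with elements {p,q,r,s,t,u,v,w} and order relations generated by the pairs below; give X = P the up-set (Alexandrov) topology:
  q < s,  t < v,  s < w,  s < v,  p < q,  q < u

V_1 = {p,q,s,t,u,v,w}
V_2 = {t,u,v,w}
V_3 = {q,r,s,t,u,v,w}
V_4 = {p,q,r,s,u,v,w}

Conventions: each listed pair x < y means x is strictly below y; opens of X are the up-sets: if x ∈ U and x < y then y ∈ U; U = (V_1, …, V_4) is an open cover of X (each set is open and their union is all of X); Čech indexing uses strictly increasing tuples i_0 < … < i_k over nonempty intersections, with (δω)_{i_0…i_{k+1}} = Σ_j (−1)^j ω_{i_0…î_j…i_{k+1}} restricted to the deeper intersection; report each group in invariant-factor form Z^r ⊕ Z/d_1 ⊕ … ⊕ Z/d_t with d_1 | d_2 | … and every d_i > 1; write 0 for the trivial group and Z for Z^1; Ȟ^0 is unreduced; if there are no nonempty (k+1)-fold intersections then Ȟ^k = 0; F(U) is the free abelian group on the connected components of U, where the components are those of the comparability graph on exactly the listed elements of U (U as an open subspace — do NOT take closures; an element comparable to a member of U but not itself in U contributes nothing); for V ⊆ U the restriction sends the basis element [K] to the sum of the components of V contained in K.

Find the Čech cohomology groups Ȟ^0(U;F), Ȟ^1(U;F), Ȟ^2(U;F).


Ȟ^0(U;F) ≅ Z^2,  Ȟ^1(U;F) ≅ 0,  Ȟ^2(U;F) ≅ 0

nonempty overlaps:
  V12={t,u,v,w} V13={q,s,t,u,v,w} V14={p,q,s,u,v,w} V23={t,u,v,w} V24={u,v,w} V34={q,r,s,u,v,w}
  V123={t,u,v,w} V124={u,v,w} V134={q,s,u,v,w} V234={u,v,w}
  V1234={u,v,w}
components per intersection:
  V1: {p,q,s,t,u,v,w}
  V2: {t,v} {u} {w}
  V3: {q,s,t,u,v,w} {r}
  V4: {p,q,s,u,v,w} {r}
  V12: {t,v} {u} {w}
  V13: {q,s,t,u,v,w}
  V14: {p,q,s,u,v,w}
  V23: {t,v} {u} {w}
  V24: {u} {v} {w}
  V34: {q,s,u,v,w} {r}
  V123: {t,v} {u} {w}
  V124: {u} {v} {w}
  V134: {q,s,u,v,w}
  V234: {u} {v} {w}
  V1234: {u} {v} {w}
C dims 8,13,10,3; δ0: rk 6, SNF 1^6; δ1: rk 7, SNF 1^7; δ2: rk 3, SNF 1^3
degree 0: 8−6−0 = 2 → Ȟ^0 ≅ Z^2
degree 1: 13−7−6 = 0 → Ȟ^1 ≅ 0
degree 2: 10−3−7 = 0 → Ȟ^2 ≅ 0


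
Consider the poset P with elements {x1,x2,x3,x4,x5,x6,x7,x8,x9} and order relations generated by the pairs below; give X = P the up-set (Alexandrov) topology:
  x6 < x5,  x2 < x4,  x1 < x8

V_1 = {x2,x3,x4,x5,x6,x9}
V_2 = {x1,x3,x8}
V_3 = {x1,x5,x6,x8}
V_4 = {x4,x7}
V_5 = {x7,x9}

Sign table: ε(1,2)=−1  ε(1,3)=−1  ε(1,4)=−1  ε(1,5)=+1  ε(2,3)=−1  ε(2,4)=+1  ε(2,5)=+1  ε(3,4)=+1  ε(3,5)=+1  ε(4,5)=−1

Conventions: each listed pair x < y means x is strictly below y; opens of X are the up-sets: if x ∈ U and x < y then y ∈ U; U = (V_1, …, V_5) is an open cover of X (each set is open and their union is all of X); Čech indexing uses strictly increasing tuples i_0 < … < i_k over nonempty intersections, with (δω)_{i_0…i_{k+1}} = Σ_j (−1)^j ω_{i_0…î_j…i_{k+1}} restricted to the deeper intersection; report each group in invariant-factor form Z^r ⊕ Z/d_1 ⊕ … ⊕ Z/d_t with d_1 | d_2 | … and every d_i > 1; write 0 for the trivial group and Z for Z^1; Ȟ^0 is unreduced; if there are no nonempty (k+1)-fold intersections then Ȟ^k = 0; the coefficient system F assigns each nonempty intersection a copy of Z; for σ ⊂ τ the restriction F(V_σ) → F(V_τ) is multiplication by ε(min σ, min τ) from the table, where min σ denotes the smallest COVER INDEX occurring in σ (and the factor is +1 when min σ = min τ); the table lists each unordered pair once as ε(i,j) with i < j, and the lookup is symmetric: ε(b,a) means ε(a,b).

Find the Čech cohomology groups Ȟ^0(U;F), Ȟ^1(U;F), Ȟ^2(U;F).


Ȟ^0 ≅ 0, Ȟ^1 ≅ Z ⊕ Z/2, Ȟ^2 ≅ 0

cover nerve:
  V12={x3} V13={x5,x6} V14={x4} V15={x9} V23={x1,x8} V45={x7}
C dims 5,6; δ0: rk 5, SNF 1^4·2
Ȟ^0: (5−5)−0=0 ⇒ 0
Ȟ^1: (6−0)−5=1 plus torsion [2] ⇒ Z ⊕ Z/2
Ȟ^2: (0−0)−0=0 ⇒ 0


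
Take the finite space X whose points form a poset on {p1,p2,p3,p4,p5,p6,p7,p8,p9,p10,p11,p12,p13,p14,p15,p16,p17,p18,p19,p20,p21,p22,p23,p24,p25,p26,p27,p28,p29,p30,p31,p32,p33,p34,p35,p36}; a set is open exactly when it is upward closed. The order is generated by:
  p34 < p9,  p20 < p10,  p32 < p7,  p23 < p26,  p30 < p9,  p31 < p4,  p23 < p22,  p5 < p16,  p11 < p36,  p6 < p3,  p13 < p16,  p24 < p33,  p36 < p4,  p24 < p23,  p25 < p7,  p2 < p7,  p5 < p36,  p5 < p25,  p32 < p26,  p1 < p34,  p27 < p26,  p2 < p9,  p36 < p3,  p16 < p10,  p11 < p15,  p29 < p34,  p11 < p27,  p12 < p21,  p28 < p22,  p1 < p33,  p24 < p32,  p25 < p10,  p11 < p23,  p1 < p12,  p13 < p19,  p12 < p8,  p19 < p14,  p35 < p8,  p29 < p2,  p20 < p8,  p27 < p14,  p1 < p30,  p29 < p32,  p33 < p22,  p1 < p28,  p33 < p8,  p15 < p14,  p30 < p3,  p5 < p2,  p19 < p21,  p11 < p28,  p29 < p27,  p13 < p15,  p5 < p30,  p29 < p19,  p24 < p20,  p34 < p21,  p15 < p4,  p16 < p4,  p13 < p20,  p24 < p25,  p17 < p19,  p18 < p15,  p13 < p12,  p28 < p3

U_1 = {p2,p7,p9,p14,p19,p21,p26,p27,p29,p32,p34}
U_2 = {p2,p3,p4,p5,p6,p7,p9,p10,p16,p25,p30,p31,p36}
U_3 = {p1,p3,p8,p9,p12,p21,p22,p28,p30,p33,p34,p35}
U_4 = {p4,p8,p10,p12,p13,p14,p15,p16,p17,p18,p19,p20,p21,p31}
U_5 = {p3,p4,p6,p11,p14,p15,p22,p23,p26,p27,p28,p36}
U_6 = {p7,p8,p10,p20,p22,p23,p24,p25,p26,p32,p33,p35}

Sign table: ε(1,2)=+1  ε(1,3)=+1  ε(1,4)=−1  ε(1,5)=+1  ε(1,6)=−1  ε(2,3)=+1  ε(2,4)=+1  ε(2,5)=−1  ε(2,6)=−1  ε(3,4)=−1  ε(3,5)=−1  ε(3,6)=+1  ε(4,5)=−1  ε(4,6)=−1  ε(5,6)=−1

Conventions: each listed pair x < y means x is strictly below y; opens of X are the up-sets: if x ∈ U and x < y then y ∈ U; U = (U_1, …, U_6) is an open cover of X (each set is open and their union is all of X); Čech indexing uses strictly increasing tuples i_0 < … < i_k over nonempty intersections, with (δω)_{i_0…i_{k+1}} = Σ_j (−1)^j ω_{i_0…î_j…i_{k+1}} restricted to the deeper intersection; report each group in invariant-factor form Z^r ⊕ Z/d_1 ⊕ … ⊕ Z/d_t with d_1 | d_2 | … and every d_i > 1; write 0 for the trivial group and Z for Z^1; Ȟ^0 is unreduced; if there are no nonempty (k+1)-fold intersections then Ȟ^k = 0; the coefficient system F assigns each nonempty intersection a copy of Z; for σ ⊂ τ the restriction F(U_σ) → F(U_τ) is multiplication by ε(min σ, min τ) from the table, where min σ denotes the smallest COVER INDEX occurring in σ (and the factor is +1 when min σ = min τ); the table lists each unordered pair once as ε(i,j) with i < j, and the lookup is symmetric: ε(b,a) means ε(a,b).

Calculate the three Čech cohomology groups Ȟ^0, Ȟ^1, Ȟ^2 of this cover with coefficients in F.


nonempty intersections:
  U12={p2,p7,p9} U13={p9,p21,p34} U14={p14,p19,p21} U15={p14,p26,p27} U16={p7,p26,p32} U23={p3,p9,p30} U24={p4,p10,p16,p31} U25={p3,p4,p6,p36} U26={p7,p10,p25} U34={p8,p12,p21} U35={p3,p22,p28} U36={p8,p22,p33,p35} U45={p4,p14,p15} U46={p8,p10,p20} U56={p22,p23,p26}
  U123={p9} U126={p7} U134={p21} U145={p14} U156={p26} U235={p3} U245={p4} U246={p10} U346={p8} U356={p22}
C dims 6,15,10; δ0: rk 6, SNF 1^5·2; δ1: rk 9, SNF 1^9
Ȟ^0: (6−6)−0=0 ⇒ 0
Ȟ^1: (15−9)−6=0 plus torsion [2] ⇒ Z/2
Ȟ^2: (10−0)−9=1 ⇒ Z

Ȟ^0 = 0; Ȟ^1 = Z/2; Ȟ^2 = Z


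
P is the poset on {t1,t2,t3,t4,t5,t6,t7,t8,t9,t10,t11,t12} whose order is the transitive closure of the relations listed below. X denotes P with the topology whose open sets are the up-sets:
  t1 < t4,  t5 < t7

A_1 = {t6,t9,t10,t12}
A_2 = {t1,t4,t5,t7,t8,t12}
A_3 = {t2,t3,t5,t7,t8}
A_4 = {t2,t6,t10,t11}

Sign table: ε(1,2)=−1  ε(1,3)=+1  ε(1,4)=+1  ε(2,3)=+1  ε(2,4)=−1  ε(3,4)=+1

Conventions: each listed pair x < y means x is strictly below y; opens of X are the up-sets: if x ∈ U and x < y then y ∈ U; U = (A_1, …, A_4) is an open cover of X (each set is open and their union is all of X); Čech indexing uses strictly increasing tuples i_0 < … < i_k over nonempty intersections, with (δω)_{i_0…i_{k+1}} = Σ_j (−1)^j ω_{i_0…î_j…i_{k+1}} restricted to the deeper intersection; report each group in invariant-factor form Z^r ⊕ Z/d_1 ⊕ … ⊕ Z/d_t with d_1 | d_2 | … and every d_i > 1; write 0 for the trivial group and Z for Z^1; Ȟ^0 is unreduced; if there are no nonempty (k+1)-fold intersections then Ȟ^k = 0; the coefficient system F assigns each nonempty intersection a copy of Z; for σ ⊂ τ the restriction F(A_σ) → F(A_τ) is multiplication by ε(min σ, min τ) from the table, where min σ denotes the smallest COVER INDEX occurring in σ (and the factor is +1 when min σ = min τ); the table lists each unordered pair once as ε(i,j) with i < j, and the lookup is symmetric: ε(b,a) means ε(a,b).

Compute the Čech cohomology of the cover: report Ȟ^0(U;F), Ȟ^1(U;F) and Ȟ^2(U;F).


nonempty overlaps:
  A12={t12} A14={t6,t10} A23={t5,t7,t8} A34={t2}
C dims 4,4; δ0: rk 4, SNF 1^3·2
degree 0: 4−4−0 = 0 → Ȟ^0 ≅ 0
degree 1: 4−0−4 = 0 plus torsion [2] → Ȟ^1 ≅ Z/2
degree 2: 0−0−0 = 0 → Ȟ^2 ≅ 0

Ȟ^0(U;F) ≅ 0, Ȟ^1(U;F) ≅ Z/2, Ȟ^2(U;F) ≅ 0


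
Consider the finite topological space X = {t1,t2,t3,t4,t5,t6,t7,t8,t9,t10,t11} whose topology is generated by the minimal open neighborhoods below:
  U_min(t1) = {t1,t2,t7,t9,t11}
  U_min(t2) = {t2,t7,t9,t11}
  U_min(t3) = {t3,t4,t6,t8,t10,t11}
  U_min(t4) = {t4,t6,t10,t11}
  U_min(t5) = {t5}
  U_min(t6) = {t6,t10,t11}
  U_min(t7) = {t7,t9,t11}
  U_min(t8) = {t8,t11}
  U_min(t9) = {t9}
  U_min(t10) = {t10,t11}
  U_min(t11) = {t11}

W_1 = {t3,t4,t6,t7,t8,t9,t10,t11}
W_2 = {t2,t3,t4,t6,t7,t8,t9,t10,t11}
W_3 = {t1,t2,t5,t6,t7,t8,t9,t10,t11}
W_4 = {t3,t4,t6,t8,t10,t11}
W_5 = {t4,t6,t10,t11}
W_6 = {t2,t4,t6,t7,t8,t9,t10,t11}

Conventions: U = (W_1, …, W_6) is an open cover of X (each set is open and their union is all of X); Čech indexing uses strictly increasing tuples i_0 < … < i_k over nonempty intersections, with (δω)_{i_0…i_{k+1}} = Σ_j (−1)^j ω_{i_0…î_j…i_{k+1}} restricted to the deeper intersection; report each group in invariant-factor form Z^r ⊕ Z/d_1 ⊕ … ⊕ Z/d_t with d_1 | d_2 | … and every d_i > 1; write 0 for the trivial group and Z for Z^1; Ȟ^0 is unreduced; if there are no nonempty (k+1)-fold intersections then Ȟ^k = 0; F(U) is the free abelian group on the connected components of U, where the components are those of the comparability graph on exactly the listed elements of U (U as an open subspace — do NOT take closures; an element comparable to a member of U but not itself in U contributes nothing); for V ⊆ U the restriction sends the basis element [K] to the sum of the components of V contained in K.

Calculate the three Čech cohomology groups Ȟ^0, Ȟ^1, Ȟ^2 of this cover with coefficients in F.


nonempty overlaps:
  W12={t3,t4,t6,t7,t8,t9,t10,t11} W13={t6,t7,t8,t9,t10,t11} W14={t3,t4,t6,t8,t10,t11} W15={t4,t6,t10,t11} W16={t4,t6,t7,t8,t9,t10,t11} W23={t2,t6,t7,t8,t9,t10,t11} W24={t3,t4,t6,t8,t10,t11} W25={t4,t6,t10,t11} W26={t2,t4,t6,t7,t8,t9,t10,t11} W34={t6,t8,t10,t11} W35={t6,t10,t11} W36={t2,t6,t7,t8,t9,t10,t11} W45={t4,t6,t10,t11} W46={t4,t6,t8,t10,t11} W56={t4,t6,t10,t11}
  W123={t6,t7,t8,t9,t10,t11} W124={t3,t4,t6,t8,t10,t11} W125={t4,t6,t10,t11} W126={t4,t6,t7,t8,t9,t10,t11} W134={t6,t8,t10,t11} W135={t6,t10,t11} W136={t6,t7,t8,t9,t10,t11} W145={t4,t6,t10,t11} W146={t4,t6,t8,t10,t11} W156={t4,t6,t10,t11} W234={t6,t8,t10,t11} W235={t6,t10,t11} W236={t2,t6,t7,t8,t9,t10,t11} W245={t4,t6,t10,t11} W246={t4,t6,t8,t10,t11} W256={t4,t6,t10,t11} W345={t6,t10,t11} W346={t6,t8,t10,t11} W356={t6,t10,t11} W456={t4,t6,t10,t11}
  W1234={t6,t8,t10,t11} W1235={t6,t10,t11} W1236={t6,t7,t8,t9,t10,t11} W1245={t4,t6,t10,t11} W1246={t4,t6,t8,t10,t11} W1256={t4,t6,t10,t11} W1345={t6,t10,t11} W1346={t6,t8,t10,t11} W1356={t6,t10,t11} W1456={t4,t6,t10,t11} W2345={t6,t10,t11} W2346={t6,t8,t10,t11} W2356={t6,t10,t11} W2456={t4,t6,t10,t11} W3456={t6,t10,t11}
  W12345={t6,t10,t11} W12346={t6,t8,t10,t11} W12356={t6,t10,t11} W12456={t4,t6,t10,t11} W13456={t6,t10,t11} W23456={t6,t10,t11}
  W123456={t6,t10,t11}
components per intersection:
  W1: {t3,t4,t6,t7,t8,t9,t10,t11}
  W2: {t2,t3,t4,t6,t7,t8,t9,t10,t11}
  W3: {t1,t2,t6,t7,t8,t9,t10,t11} {t5}
  W4: {t3,t4,t6,t8,t10,t11}
  W5: {t4,t6,t10,t11}
  W6: {t2,t4,t6,t7,t8,t9,t10,t11}
  W12: {t3,t4,t6,t7,t8,t9,t10,t11}
  W13: {t6,t7,t8,t9,t10,t11}
  W14: {t3,t4,t6,t8,t10,t11}
  W15: {t4,t6,t10,t11}
  W16: {t4,t6,t7,t8,t9,t10,t11}
  W23: {t2,t6,t7,t8,t9,t10,t11}
  W24: {t3,t4,t6,t8,t10,t11}
  W25: {t4,t6,t10,t11}
  W26: {t2,t4,t6,t7,t8,t9,t10,t11}
  W34: {t6,t8,t10,t11}
  W35: {t6,t10,t11}
  W36: {t2,t6,t7,t8,t9,t10,t11}
  W45: {t4,t6,t10,t11}
  W46: {t4,t6,t8,t10,t11}
  W56: {t4,t6,t10,t11}
  W123: {t6,t7,t8,t9,t10,t11}
  W124: {t3,t4,t6,t8,t10,t11}
  W125: {t4,t6,t10,t11}
  W126: {t4,t6,t7,t8,t9,t10,t11}
  W134: {t6,t8,t10,t11}
  W135: {t6,t10,t11}
  W136: {t6,t7,t8,t9,t10,t11}
  W145: {t4,t6,t10,t11}
  W146: {t4,t6,t8,t10,t11}
  W156: {t4,t6,t10,t11}
  W234: {t6,t8,t10,t11}
  W235: {t6,t10,t11}
  W236: {t2,t6,t7,t8,t9,t10,t11}
  W245: {t4,t6,t10,t11}
  W246: {t4,t6,t8,t10,t11}
  W256: {t4,t6,t10,t11}
  W345: {t6,t10,t11}
  W346: {t6,t8,t10,t11}
  W356: {t6,t10,t11}
  W456: {t4,t6,t10,t11}
  W1234: {t6,t8,t10,t11}
  W1235: {t6,t10,t11}
  W1236: {t6,t7,t8,t9,t10,t11}
  W1245: {t4,t6,t10,t11}
  W1246: {t4,t6,t8,t10,t11}
  W1256: {t4,t6,t10,t11}
  W1345: {t6,t10,t11}
  W1346: {t6,t8,t10,t11}
  W1356: {t6,t10,t11}
  W1456: {t4,t6,t10,t11}
  W2345: {t6,t10,t11}
  W2346: {t6,t8,t10,t11}
  W2356: {t6,t10,t11}
  W2456: {t4,t6,t10,t11}
  W3456: {t6,t10,t11}
  W12345: {t6,t10,t11}
  W12346: {t6,t8,t10,t11}
  W12356: {t6,t10,t11}
  W12456: {t4,t6,t10,t11}
  W13456: {t6,t10,t11}
  W23456: {t6,t10,t11}
  W123456: {t6,t10,t11}
C dims 7,15,20,15; δ0: rk 5, SNF 1^5; δ1: rk 10, SNF 1^10; δ2: rk 10, SNF 1^10
degree 0: 7−5−0 = 2 → Ȟ^0 ≅ Z^2
degree 1: 15−10−5 = 0 → Ȟ^1 ≅ 0
degree 2: 20−10−10 = 0 → Ȟ^2 ≅ 0

Ȟ^0 ≅ Z^2; Ȟ^1 ≅ 0; Ȟ^2 ≅ 0
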